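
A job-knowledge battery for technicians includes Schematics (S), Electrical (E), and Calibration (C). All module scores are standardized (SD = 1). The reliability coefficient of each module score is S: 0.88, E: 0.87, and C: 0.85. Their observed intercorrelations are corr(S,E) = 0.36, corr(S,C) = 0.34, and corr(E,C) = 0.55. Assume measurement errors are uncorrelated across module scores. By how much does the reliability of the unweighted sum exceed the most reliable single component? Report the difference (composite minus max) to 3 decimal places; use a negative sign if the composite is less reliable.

Var(sum) = 3 + 2.5 = 5.5; true-score variance = 2.6 + 2.5 = 5.1; composite reliability = 0.9273.
Max component reliability = 0.8800.
Difference = 0.9273 − 0.8800 = 0.047.

0.047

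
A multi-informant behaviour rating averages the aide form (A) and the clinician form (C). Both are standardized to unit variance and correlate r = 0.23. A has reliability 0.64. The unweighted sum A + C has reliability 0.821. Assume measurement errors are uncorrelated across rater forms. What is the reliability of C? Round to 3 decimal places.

Var(A+C) = 2 + 2·0.23 = 2.460.
True-score variance = ρ_A + ρ_C + 2·0.23, so 0.821 = (0.64 + ρ_C + 0.46) / 2.460.
ρ_C = 0.821·2.460 − 0.64 − 0.46 = 0.920.

0.920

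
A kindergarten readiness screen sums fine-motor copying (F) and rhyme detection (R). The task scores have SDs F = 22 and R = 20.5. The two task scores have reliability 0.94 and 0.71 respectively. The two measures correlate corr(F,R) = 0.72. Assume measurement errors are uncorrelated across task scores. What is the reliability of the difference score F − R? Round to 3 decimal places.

Var(F−R) = 22² + 20.5² − 2·22·20.5·0.72 = 904.25 − 649.44 = 254.81.
Because errors are independent across components, Cov(Tᵢ,Tⱼ) = Cov(Xᵢ,Xⱼ); the off-diagonal part of the true-score variance is the same as above.
True-score variance = [22²·0.94 + 20.5²·0.71] − 649.44 = 753.337 − 649.44 = 103.898.
Reliability = 103.898 / 254.81 = 0.408.

0.408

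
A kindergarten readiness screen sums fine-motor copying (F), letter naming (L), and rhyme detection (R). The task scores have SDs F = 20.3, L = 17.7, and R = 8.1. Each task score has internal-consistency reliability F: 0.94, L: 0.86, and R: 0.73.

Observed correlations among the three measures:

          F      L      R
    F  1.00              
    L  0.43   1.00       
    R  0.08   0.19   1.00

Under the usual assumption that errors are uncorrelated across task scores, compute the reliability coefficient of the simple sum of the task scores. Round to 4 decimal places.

Var(F+L+R) = 20.3² + 17.7² + 8.1² + 2·[20.3·17.7·0.43 + 20.3·8.1·0.08 + 17.7·8.1·0.19] = 790.99 + 389.796 = 1180.79.
Under uncorrelated errors the observed covariances equal the true-score covariances, so only the own-variance terms attenuate.
True-score variance = [20.3²·0.94 + 17.7²·0.86 + 8.1²·0.73] + 389.796 = 704.689 + 389.796 = 1094.49.
Reliability = 1094.49 / 1180.79 = 0.9269.

0.9269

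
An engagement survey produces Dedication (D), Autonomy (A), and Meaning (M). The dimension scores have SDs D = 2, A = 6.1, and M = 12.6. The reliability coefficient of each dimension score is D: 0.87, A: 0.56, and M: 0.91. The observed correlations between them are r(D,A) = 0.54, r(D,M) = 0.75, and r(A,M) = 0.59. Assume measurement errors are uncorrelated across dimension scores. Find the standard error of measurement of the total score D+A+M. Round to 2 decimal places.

Var(total) = 199.97 + 141.671 = 341.641.
True-score variance = 168.789 + 141.671 = 310.46, so reliability = 0.9087.
Error variance = 341.641 − 310.46 = 31.1808; SEM = √31.1808 = 5.58.

5.58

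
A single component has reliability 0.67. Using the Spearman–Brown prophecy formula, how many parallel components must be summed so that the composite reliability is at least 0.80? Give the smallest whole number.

2

k ≥ ρ*(1−ρ₁)/(ρ₁(1−ρ*)) = 0.80·0.33 / (0.67·0.20) = 1.970.
Smallest integer k = 2.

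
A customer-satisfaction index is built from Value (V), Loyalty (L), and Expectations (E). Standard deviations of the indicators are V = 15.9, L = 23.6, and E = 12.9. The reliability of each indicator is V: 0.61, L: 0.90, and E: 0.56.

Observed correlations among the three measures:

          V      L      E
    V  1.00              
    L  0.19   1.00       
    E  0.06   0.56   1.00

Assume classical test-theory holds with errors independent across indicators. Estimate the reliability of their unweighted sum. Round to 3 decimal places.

Var(V+L+E) = 15.9² + 23.6² + 12.9² + 2·[15.9·23.6·0.19 + 15.9·12.9·0.06 + 23.6·12.9·0.56] = 976.18 + 508.177 = 1484.36.
Under uncorrelated errors the observed covariances equal the true-score covariances, so only the own-variance terms attenuate.
True-score variance = [15.9²·0.61 + 23.6²·0.90 + 12.9²·0.56] + 508.177 = 748.668 + 508.177 = 1256.84.
Reliability = 1256.84 / 1484.36 = 0.847.

0.847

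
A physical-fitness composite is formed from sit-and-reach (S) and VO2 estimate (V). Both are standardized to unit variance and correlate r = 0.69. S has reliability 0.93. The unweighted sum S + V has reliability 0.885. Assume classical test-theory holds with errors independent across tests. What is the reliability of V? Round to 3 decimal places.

Var(S+V) = 2 + 2·0.69 = 3.380.
True-score variance = ρ_S + ρ_V + 2·0.69, so 0.885 = (0.93 + ρ_V + 1.38) / 3.380.
ρ_V = 0.885·3.380 − 0.93 − 1.38 = 0.681.

0.681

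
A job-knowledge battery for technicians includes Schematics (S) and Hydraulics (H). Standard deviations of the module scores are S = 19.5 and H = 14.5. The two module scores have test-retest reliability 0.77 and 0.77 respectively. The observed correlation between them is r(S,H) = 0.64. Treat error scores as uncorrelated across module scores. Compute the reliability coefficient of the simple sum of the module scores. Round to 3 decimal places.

Var(S+H) = 19.5² + 14.5² + 2·[19.5·14.5·0.64] = 590.5 + 361.92 = 952.42.
Under uncorrelated errors the observed covariances equal the true-score covariances, so only the own-variance terms attenuate.
True-score variance = [19.5²·0.77 + 14.5²·0.77] + 361.92 = 454.685 + 361.92 = 816.605.
Reliability = 816.605 / 952.42 = 0.857.

0.857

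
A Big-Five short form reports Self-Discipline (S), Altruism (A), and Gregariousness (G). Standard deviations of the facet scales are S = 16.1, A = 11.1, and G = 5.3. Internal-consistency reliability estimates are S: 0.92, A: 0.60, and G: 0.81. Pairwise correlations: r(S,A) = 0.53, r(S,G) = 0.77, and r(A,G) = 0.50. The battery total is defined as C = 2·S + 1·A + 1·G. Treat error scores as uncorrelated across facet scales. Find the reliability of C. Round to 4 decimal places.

0.9272

Var(C) = 2²·16.1² + 11.1² + 5.3² + 2·[2·16.1·11.1·0.53 + 2·16.1·5.3·0.77 + 11.1·5.3·0.50] = 1188.14 + 700.512 = 1888.65.
With uncorrelated errors the cross-covariances are all true-score covariance, so they carry over unchanged; only the diagonal terms shrink to ρᵢσᵢ².
True-score variance = [2²·16.1²·0.92 + 11.1²·0.60 + 5.3²·0.81] + 700.512 = 1050.57 + 700.512 = 1751.08.
Reliability = 1751.08 / 1888.65 = 0.9272.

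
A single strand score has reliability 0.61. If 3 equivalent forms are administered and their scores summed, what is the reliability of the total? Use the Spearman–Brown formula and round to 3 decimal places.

0.824

ρ_k = kρ / (1 + (k−1)ρ) = 3·0.61 / (1 + 2·0.61) = 1.830 / 2.220 = 0.824.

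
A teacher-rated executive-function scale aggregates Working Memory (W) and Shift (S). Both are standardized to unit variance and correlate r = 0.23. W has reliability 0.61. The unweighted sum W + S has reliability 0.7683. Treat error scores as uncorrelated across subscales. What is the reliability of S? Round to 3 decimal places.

Var(W+S) = 2 + 2·0.23 = 2.460.
True-score variance = ρ_W + ρ_S + 2·0.23, so 0.7683 = (0.61 + ρ_S + 0.46) / 2.460.
ρ_S = 0.7683·2.460 − 0.61 − 0.46 = 0.820.

0.820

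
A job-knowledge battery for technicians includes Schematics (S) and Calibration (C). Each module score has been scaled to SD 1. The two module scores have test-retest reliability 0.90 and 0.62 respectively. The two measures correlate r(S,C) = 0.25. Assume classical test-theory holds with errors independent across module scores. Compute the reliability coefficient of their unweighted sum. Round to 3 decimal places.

Var(S+C) = 2 + 2·[0.25] = 2 + 0.5 = 2.5.
Under uncorrelated errors the observed covariances equal the true-score covariances, so only the own-variance terms attenuate.
True-score variance = [0.90 + 0.62] + 0.5 = 1.52 + 0.5 = 2.02.
Reliability = 2.02 / 2.5 = 0.808.

0.808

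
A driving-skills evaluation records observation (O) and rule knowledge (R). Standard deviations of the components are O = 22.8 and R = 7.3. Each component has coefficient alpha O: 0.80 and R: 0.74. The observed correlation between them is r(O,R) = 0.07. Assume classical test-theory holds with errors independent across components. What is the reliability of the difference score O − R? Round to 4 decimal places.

Var(O−R) = 22.8² + 7.3² − 2·22.8·7.3·0.07 = 573.13 − 23.3016 = 549.828.
Under uncorrelated errors the observed covariances equal the true-score covariances, so only the own-variance terms attenuate.
True-score variance = [22.8²·0.80 + 7.3²·0.74] − 23.3016 = 455.307 − 23.3016 = 432.005.
Reliability = 432.005 / 549.828 = 0.7857.

0.7857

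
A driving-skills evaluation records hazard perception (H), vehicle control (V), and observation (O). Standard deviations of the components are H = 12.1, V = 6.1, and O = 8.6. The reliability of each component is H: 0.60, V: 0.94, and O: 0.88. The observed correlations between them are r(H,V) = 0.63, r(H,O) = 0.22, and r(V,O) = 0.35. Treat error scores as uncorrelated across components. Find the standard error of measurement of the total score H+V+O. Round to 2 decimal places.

Var(total) = 257.58 + 175.509 = 433.089.
True-score variance = 187.908 + 175.509 = 363.417, so reliability = 0.8391.
Error variance = 433.089 − 363.417 = 69.6718; SEM = √69.6718 = 8.35.

8.35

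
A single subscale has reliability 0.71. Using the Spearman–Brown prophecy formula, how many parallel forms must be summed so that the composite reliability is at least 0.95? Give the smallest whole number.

8

k ≥ ρ*(1−ρ₁)/(ρ₁(1−ρ*)) = 0.95·0.29 / (0.71·0.05) = 7.761.
Smallest integer k = 8.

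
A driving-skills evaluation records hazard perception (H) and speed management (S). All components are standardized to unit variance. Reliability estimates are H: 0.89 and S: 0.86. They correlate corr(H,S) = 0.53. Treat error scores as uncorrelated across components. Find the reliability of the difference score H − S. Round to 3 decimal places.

Var(H−S) = 1 + 1 − 2·0.53 = 2 − 1.06 = 0.94.
With uncorrelated errors the cross-covariances are all true-score covariance, so they carry over unchanged; only the diagonal terms shrink to ρᵢσᵢ².
True-score variance = [0.89 + 0.86] − 1.06 = 1.75 − 1.06 = 0.69.
Reliability = 0.69 / 0.94 = 0.734.

0.734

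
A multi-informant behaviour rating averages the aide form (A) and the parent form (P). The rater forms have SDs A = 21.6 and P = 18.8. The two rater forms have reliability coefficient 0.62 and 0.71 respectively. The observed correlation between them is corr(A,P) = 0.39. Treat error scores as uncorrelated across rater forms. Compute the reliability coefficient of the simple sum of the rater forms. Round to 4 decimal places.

Var(A+P) = 21.6² + 18.8² + 2·[21.6·18.8·0.39] = 820 + 316.742 = 1136.74.
With uncorrelated errors the cross-covariances are all true-score covariance, so they carry over unchanged; only the diagonal terms shrink to ρᵢσᵢ².
True-score variance = [21.6²·0.62 + 18.8²·0.71] + 316.742 = 540.21 + 316.742 = 856.952.
Reliability = 856.952 / 1136.74 = 0.7539.

0.7539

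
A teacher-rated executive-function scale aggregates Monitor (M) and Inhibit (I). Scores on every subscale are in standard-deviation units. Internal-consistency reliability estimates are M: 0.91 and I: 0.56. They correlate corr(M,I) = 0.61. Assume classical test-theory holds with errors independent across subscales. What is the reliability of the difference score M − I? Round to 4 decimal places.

Var(M−I) = 1 + 1 − 2·0.61 = 2 − 1.22 = 0.78.
Under uncorrelated errors the observed covariances equal the true-score covariances, so only the own-variance terms attenuate.
True-score variance = [0.91 + 0.56] − 1.22 = 1.47 − 1.22 = 0.25.
Reliability = 0.25 / 0.78 = 0.3205.

0.3205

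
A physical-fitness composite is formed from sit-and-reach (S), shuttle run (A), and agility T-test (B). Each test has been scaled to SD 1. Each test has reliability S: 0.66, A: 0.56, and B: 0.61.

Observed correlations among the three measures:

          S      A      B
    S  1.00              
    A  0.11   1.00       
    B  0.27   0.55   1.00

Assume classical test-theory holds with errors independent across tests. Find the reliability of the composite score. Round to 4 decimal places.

Var(S+A+B) = 3 + 2·[0.11 + 0.27 + 0.55] = 3 + 1.86 = 4.86.
Because errors are independent across components, Cov(Tᵢ,Tⱼ) = Cov(Xᵢ,Xⱼ); the off-diagonal part of the true-score variance is the same as above.
True-score variance = [0.66 + 0.56 + 0.61] + 1.86 = 1.83 + 1.86 = 3.69.
Reliability = 3.69 / 4.86 = 0.7593.

0.7593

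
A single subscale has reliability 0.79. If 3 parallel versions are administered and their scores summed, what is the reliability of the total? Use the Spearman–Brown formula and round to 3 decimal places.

ρ_k = kρ / (1 + (k−1)ρ) = 3·0.79 / (1 + 2·0.79) = 2.370 / 2.580 = 0.919.

0.919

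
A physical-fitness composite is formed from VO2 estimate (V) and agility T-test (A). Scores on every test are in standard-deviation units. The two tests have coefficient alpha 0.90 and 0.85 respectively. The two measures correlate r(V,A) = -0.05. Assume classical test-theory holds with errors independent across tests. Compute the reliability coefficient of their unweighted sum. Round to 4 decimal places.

Var(V+A) = 2 + 2·[(-0.05)] = 2 − 0.1 = 1.9.
With uncorrelated errors the cross-covariances are all true-score covariance, so they carry over unchanged; only the diagonal terms shrink to ρᵢσᵢ².
True-score variance = [0.90 + 0.85] − 0.1 = 1.75 − 0.1 = 1.65.
Reliability = 1.65 / 1.9 = 0.8684.

0.8684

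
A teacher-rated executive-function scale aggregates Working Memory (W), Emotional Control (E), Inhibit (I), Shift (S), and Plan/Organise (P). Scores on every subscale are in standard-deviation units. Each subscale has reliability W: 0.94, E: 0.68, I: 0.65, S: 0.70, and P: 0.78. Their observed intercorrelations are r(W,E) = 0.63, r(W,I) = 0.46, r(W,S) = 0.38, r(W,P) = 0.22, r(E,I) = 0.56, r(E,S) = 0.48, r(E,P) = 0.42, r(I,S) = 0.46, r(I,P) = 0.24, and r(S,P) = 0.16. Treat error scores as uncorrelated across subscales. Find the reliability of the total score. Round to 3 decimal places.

0.904

Var(W+E+I+S+P) = 5 + 2·[0.63 + 0.46 + 0.38 + 0.22 + 0.56 + 0.48 + 0.42 + 0.46 + 0.24 + 0.16] = 5 + 8.02 = 13.02.
Under uncorrelated errors the observed covariances equal the true-score covariances, so only the own-variance terms attenuate.
True-score variance = [0.94 + 0.68 + 0.65 + 0.70 + 0.78] + 8.02 = 3.75 + 8.02 = 11.77.
Reliability = 11.77 / 13.02 = 0.904.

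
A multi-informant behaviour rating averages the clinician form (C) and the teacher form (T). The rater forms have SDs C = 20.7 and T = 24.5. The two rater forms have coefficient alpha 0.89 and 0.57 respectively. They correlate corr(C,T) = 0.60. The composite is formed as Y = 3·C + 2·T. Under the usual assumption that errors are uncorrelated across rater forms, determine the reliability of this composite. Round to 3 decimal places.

0.853

Var(Y) = 3²·20.7² + 2²·24.5² + 2·[6·20.7·24.5·0.60] = 6257.41 + 3651.48 = 9908.89.
Because errors are independent across components, Cov(Tᵢ,Tⱼ) = Cov(Xᵢ,Xⱼ); the off-diagonal part of the true-score variance is the same as above.
True-score variance = [3²·20.7²·0.89 + 2²·24.5²·0.57] + 3651.48 = 4800.77 + 3651.48 = 8452.25.
Reliability = 8452.25 / 9908.89 = 0.853.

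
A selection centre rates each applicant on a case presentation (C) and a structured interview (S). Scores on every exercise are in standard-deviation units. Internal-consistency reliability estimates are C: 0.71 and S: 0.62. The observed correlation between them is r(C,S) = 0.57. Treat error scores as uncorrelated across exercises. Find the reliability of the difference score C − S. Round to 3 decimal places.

Var(C−S) = 1 + 1 − 2·0.57 = 2 − 1.14 = 0.86.
With uncorrelated errors the cross-covariances are all true-score covariance, so they carry over unchanged; only the diagonal terms shrink to ρᵢσᵢ².
True-score variance = [0.71 + 0.62] − 1.14 = 1.33 − 1.14 = 0.19.
Reliability = 0.19 / 0.86 = 0.221.

0.221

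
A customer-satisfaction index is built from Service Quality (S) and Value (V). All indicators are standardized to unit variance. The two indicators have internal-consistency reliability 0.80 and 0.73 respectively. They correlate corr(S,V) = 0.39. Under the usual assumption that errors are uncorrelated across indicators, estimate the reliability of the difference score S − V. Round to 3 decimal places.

0.615

Var(S−V) = 1 + 1 − 2·0.39 = 2 − 0.78 = 1.22.
With uncorrelated errors the cross-covariances are all true-score covariance, so they carry over unchanged; only the diagonal terms shrink to ρᵢσᵢ².
True-score variance = [0.80 + 0.73] − 0.78 = 1.53 − 0.78 = 0.75.
Reliability = 0.75 / 1.22 = 0.615.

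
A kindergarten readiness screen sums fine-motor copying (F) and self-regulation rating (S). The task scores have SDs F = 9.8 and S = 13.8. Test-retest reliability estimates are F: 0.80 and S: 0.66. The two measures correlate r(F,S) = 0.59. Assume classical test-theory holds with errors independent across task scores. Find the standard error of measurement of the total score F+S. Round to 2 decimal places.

Var(total) = 286.48 + 159.583 = 446.063.
True-score variance = 202.522 + 159.583 = 362.106, so reliability = 0.8118.
Error variance = 446.063 − 362.106 = 83.9576; SEM = √83.9576 = 9.16.

9.16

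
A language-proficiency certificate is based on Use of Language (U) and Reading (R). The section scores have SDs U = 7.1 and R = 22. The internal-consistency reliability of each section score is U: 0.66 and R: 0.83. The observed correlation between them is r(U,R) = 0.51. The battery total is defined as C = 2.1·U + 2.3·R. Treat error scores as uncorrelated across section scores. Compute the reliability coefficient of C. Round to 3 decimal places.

0.856

Var(C) = 2.1²·7.1² + 2.3²·22² + 2·[4.83·7.1·22·0.51] = 2782.67 + 769.535 = 3552.2.
Because errors are independent across components, Cov(Tᵢ,Tⱼ) = Cov(Xᵢ,Xⱼ); the off-diagonal part of the true-score variance is the same as above.
True-score variance = [2.1²·7.1²·0.66 + 2.3²·22²·0.83] + 769.535 = 2271.82 + 769.535 = 3041.36.
Reliability = 3041.36 / 3552.2 = 0.856.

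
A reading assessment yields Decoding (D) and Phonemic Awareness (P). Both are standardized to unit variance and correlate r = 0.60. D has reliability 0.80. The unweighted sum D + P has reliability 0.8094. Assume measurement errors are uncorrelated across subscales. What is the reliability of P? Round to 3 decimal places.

Var(D+P) = 2 + 2·0.60 = 3.200.
True-score variance = ρ_D + ρ_P + 2·0.60, so 0.8094 = (0.80 + ρ_P + 1.20) / 3.200.
ρ_P = 0.8094·3.200 − 0.80 − 1.20 = 0.590.

0.590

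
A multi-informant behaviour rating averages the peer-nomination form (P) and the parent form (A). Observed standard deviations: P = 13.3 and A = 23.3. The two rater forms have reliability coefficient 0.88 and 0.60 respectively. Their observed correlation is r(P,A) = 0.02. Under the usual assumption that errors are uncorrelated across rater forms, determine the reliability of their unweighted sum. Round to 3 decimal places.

0.674

Var(P+A) = 13.3² + 23.3² + 2·[13.3·23.3·0.02] = 719.78 + 12.3956 = 732.176.
Because errors are independent across components, Cov(Tᵢ,Tⱼ) = Cov(Xᵢ,Xⱼ); the off-diagonal part of the true-score variance is the same as above.
True-score variance = [13.3²·0.88 + 23.3²·0.60] + 12.3956 = 481.397 + 12.3956 = 493.793.
Reliability = 493.793 / 732.176 = 0.674.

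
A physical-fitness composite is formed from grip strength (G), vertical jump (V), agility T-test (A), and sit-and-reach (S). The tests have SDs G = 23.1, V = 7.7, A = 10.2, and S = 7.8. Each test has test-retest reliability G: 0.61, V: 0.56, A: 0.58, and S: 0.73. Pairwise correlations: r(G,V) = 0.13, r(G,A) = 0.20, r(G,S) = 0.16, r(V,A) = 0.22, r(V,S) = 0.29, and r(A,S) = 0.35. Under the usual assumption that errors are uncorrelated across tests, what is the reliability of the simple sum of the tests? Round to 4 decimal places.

Var(G+V+A+S) = 23.1² + 7.7² + 10.2² + 7.8² + 2·[23.1·7.7·0.13 + 23.1·10.2·0.20 + 23.1·7.8·0.16 + 7.7·10.2·0.22 + 7.7·7.8·0.29 + 10.2·7.8·0.35] = 757.78 + 323.236 = 1081.02.
Because errors are independent across components, Cov(Tᵢ,Tⱼ) = Cov(Xᵢ,Xⱼ); the off-diagonal part of the true-score variance is the same as above.
True-score variance = [23.1²·0.61 + 7.7²·0.56 + 10.2²·0.58 + 7.8²·0.73] + 323.236 = 463.461 + 323.236 = 786.697.
Reliability = 786.697 / 1081.02 = 0.7277.

0.7277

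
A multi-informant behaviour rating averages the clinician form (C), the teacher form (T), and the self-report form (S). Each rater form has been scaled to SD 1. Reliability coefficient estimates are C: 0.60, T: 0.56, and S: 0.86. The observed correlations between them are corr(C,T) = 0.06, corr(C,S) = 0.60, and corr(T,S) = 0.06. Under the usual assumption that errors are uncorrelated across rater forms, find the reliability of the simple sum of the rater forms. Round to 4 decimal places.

Var(C+T+S) = 3 + 2·[0.06 + 0.60 + 0.06] = 3 + 1.44 = 4.44.
Because errors are independent across components, Cov(Tᵢ,Tⱼ) = Cov(Xᵢ,Xⱼ); the off-diagonal part of the true-score variance is the same as above.
True-score variance = [0.60 + 0.56 + 0.86] + 1.44 = 2.02 + 1.44 = 3.46.
Reliability = 3.46 / 4.44 = 0.7793.

0.7793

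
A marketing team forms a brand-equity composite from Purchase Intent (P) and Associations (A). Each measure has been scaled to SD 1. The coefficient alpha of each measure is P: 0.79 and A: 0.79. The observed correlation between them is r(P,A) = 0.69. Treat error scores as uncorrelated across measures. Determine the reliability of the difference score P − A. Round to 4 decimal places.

Var(P−A) = 1 + 1 − 2·0.69 = 2 − 1.38 = 0.62.
Under uncorrelated errors the observed covariances equal the true-score covariances, so only the own-variance terms attenuate.
True-score variance = [0.79 + 0.79] − 1.38 = 1.58 − 1.38 = 0.2.
Reliability = 0.2 / 0.62 = 0.3226.

0.3226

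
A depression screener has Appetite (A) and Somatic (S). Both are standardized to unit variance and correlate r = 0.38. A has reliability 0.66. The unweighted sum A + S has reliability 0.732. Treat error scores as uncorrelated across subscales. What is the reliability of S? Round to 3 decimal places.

0.600

Var(A+S) = 2 + 2·0.38 = 2.760.
True-score variance = ρ_A + ρ_S + 2·0.38, so 0.732 = (0.66 + ρ_S + 0.76) / 2.760.
ρ_S = 0.732·2.760 − 0.66 − 0.76 = 0.600.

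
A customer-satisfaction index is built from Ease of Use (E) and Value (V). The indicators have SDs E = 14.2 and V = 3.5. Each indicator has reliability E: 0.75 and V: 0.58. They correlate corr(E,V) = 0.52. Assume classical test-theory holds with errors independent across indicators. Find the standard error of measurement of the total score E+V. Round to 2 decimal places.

7.45

Var(total) = 213.89 + 51.688 = 265.578.
True-score variance = 158.335 + 51.688 = 210.023, so reliability = 0.7908.
Error variance = 265.578 − 210.023 = 55.555; SEM = √55.555 = 7.45.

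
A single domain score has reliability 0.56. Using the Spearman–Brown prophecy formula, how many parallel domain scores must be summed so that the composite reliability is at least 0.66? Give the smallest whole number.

k ≥ ρ*(1−ρ₁)/(ρ₁(1−ρ*)) = 0.66·0.44 / (0.56·0.34) = 1.525.
Smallest integer k = 2.

2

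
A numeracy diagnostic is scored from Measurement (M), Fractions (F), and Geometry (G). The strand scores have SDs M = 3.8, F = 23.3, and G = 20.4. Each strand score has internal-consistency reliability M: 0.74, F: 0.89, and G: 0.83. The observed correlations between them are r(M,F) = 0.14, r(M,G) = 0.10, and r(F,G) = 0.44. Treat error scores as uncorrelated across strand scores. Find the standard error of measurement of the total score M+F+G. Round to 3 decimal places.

11.585

Var(total) = 973.49 + 458.577 = 1432.07.
True-score variance = 839.27 + 458.577 = 1297.85, so reliability = 0.9063.
Error variance = 1432.07 − 1297.85 = 134.22; SEM = √134.22 = 11.585.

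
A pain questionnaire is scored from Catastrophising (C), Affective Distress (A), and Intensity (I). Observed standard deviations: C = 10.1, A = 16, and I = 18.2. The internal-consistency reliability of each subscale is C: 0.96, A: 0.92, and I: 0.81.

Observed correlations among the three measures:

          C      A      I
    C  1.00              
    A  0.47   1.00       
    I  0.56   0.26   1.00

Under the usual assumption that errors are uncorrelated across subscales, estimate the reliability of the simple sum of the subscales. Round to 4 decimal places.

Var(C+A+I) = 10.1² + 16² + 18.2² + 2·[10.1·16·0.47 + 10.1·18.2·0.56 + 16·18.2·0.26] = 689.25 + 509.206 = 1198.46.
Because errors are independent across components, Cov(Tᵢ,Tⱼ) = Cov(Xᵢ,Xⱼ); the off-diagonal part of the true-score variance is the same as above.
True-score variance = [10.1²·0.96 + 16²·0.92 + 18.2²·0.81] + 509.206 = 601.754 + 509.206 = 1110.96.
Reliability = 1110.96 / 1198.46 = 0.9270.

0.9270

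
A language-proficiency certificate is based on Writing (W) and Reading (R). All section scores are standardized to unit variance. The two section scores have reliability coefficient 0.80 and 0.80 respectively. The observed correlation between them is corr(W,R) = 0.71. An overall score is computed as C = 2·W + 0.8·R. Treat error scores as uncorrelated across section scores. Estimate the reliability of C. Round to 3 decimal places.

Var(C) = 2² + 0.8² + 2·[1.6·0.71] = 4.64 + 2.272 = 6.912.
Under uncorrelated errors the observed covariances equal the true-score covariances, so only the own-variance terms attenuate.
True-score variance = [2²·0.80 + 0.8²·0.80] + 2.272 = 3.712 + 2.272 = 5.984.
Reliability = 5.984 / 6.912 = 0.866.

0.866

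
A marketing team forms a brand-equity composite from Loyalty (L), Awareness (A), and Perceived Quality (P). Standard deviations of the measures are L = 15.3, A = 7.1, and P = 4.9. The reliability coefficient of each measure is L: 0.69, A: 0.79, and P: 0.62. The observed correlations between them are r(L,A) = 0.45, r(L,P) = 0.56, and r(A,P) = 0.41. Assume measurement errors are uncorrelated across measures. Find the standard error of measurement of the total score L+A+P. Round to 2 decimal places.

Var(total) = 308.51 + 210.261 = 518.771.
True-score variance = 216.232 + 210.261 = 426.493, so reliability = 0.8221.
Error variance = 518.771 − 426.493 = 92.2778; SEM = √92.2778 = 9.61.

9.61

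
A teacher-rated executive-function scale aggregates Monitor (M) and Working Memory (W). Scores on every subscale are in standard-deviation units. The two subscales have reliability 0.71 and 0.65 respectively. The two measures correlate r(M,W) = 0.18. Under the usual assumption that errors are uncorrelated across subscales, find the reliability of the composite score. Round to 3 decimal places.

0.729

Var(M+W) = 2 + 2·[0.18] = 2 + 0.36 = 2.36.
With uncorrelated errors the cross-covariances are all true-score covariance, so they carry over unchanged; only the diagonal terms shrink to ρᵢσᵢ².
True-score variance = [0.71 + 0.65] + 0.36 = 1.36 + 0.36 = 1.72.
Reliability = 1.72 / 2.36 = 0.729.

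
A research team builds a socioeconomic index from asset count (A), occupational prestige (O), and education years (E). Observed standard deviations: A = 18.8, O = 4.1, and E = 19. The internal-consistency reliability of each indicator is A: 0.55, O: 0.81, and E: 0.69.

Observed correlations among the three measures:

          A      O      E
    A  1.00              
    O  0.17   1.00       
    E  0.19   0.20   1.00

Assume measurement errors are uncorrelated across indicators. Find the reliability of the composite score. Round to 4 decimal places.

0.7034

Var(A+O+E) = 18.8² + 4.1² + 19² + 2·[18.8·4.1·0.17 + 18.8·19·0.19 + 4.1·19·0.20] = 731.25 + 193.103 = 924.353.
With uncorrelated errors the cross-covariances are all true-score covariance, so they carry over unchanged; only the diagonal terms shrink to ρᵢσᵢ².
True-score variance = [18.8²·0.55 + 4.1²·0.81 + 19²·0.69] + 193.103 = 457.098 + 193.103 = 650.201.
Reliability = 650.201 / 924.353 = 0.7034.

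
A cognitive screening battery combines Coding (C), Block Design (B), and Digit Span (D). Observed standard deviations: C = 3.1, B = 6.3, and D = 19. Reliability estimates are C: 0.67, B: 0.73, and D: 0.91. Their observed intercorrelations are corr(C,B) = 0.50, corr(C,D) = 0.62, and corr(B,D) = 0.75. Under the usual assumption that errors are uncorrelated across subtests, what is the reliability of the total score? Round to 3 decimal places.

Var(C+B+D) = 3.1² + 6.3² + 19² + 2·[3.1·6.3·0.50 + 3.1·19·0.62 + 6.3·19·0.75] = 410.3 + 272.116 = 682.416.
Under uncorrelated errors the observed covariances equal the true-score covariances, so only the own-variance terms attenuate.
True-score variance = [3.1²·0.67 + 6.3²·0.73 + 19²·0.91] + 272.116 = 363.922 + 272.116 = 636.038.
Reliability = 636.038 / 682.416 = 0.932.

0.932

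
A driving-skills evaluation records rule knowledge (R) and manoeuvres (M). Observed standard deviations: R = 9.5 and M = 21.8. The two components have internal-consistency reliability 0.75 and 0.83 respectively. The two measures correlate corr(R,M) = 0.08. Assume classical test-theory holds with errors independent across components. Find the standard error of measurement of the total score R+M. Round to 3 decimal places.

10.166

Var(total) = 565.49 + 33.136 = 598.626.
True-score variance = 462.137 + 33.136 = 495.273, so reliability = 0.8273.
Error variance = 598.626 − 495.273 = 103.353; SEM = √103.353 = 10.166.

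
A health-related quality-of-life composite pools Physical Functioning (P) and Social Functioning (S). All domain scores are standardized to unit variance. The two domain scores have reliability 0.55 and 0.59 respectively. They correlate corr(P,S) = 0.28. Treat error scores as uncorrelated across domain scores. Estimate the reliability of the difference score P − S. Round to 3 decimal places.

0.403

Var(P−S) = 1 + 1 − 2·0.28 = 2 − 0.56 = 1.44.
Because errors are independent across components, Cov(Tᵢ,Tⱼ) = Cov(Xᵢ,Xⱼ); the off-diagonal part of the true-score variance is the same as above.
True-score variance = [0.55 + 0.59] − 0.56 = 1.14 − 0.56 = 0.58.
Reliability = 0.58 / 1.44 = 0.403.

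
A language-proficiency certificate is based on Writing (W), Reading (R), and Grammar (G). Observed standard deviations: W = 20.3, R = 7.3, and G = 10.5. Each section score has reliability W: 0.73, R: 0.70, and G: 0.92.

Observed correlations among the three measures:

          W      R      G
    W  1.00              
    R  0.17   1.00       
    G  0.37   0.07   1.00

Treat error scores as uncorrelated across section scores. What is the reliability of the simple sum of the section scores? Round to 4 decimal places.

0.8287

Var(W+R+G) = 20.3² + 7.3² + 10.5² + 2·[20.3·7.3·0.17 + 20.3·10.5·0.37 + 7.3·10.5·0.07] = 575.63 + 218.847 = 794.477.
With uncorrelated errors the cross-covariances are all true-score covariance, so they carry over unchanged; only the diagonal terms shrink to ρᵢσᵢ².
True-score variance = [20.3²·0.73 + 7.3²·0.70 + 10.5²·0.92] + 218.847 = 439.559 + 218.847 = 658.405.
Reliability = 658.405 / 794.477 = 0.8287.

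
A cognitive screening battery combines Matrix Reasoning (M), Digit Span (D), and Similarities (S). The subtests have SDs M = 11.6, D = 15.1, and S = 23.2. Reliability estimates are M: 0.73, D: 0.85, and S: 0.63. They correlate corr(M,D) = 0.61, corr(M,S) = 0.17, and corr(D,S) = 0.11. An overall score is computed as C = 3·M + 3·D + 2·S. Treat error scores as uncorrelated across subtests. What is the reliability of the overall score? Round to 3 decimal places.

0.829

Var(C) = 3²·11.6² + 3²·15.1² + 2²·23.2² + 2·[9·11.6·15.1·0.61 + 6·11.6·23.2·0.17 + 6·15.1·23.2·0.11] = 5416.09 + 2934.68 = 8350.77.
Because errors are independent across components, Cov(Tᵢ,Tⱼ) = Cov(Xᵢ,Xⱼ); the off-diagonal part of the true-score variance is the same as above.
True-score variance = [3²·11.6²·0.73 + 3²·15.1²·0.85 + 2²·23.2²·0.63] + 2934.68 = 3984.7 + 2934.68 = 6919.38.
Reliability = 6919.38 / 8350.77 = 0.829.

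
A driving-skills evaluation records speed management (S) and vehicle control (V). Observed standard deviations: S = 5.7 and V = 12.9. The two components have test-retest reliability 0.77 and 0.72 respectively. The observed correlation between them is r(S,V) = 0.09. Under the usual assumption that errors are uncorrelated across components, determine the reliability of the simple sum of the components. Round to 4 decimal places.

0.7451

Var(S+V) = 5.7² + 12.9² + 2·[5.7·12.9·0.09] = 198.9 + 13.2354 = 212.135.
With uncorrelated errors the cross-covariances are all true-score covariance, so they carry over unchanged; only the diagonal terms shrink to ρᵢσᵢ².
True-score variance = [5.7²·0.77 + 12.9²·0.72] + 13.2354 = 144.832 + 13.2354 = 158.068.
Reliability = 158.068 / 212.135 = 0.7451.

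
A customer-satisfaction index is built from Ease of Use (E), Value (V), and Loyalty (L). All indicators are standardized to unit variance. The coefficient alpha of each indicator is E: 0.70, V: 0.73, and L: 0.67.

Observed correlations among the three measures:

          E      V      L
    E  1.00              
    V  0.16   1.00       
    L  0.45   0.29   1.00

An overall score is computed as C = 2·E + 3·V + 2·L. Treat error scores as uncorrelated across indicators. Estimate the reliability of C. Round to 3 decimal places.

0.810

Var(C) = 2² + 3² + 2² + 2·[6·0.16 + 4·0.45 + 6·0.29] = 17 + 9 = 26.
Under uncorrelated errors the observed covariances equal the true-score covariances, so only the own-variance terms attenuate.
True-score variance = [2²·0.70 + 3²·0.73 + 2²·0.67] + 9 = 12.05 + 9 = 21.05.
Reliability = 21.05 / 26 = 0.810.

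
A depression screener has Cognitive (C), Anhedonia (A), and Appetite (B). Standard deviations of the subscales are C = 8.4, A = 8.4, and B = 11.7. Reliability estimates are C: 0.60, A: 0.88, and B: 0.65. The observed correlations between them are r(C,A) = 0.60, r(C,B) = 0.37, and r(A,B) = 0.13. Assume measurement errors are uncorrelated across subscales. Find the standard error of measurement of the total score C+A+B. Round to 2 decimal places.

Var(total) = 278.01 + 182.952 = 460.962.
True-score variance = 193.407 + 182.952 = 376.359, so reliability = 0.8165.
Error variance = 460.962 − 376.359 = 84.6027; SEM = √84.6027 = 9.20.

9.20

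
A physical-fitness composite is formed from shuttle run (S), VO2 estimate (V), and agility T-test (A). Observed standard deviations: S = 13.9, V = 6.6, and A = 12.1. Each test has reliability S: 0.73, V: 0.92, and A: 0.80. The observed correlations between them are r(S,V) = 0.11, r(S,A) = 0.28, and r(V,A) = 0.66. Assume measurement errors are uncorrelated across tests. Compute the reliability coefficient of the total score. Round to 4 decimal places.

0.8591

Var(S+V+A) = 13.9² + 6.6² + 12.1² + 2·[13.9·6.6·0.11 + 13.9·12.1·0.28 + 6.6·12.1·0.66] = 383.18 + 219.784 = 602.964.
With uncorrelated errors the cross-covariances are all true-score covariance, so they carry over unchanged; only the diagonal terms shrink to ρᵢσᵢ².
True-score variance = [13.9²·0.73 + 6.6²·0.92 + 12.1²·0.80] + 219.784 = 298.247 + 219.784 = 518.031.
Reliability = 518.031 / 602.964 = 0.8591.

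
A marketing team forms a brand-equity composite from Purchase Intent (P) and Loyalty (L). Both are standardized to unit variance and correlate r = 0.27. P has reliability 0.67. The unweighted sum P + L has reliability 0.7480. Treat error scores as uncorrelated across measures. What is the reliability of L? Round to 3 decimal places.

Var(P+L) = 2 + 2·0.27 = 2.540.
True-score variance = ρ_P + ρ_L + 2·0.27, so 0.7480 = (0.67 + ρ_L + 0.54) / 2.540.
ρ_L = 0.7480·2.540 − 0.67 − 0.54 = 0.690.

0.690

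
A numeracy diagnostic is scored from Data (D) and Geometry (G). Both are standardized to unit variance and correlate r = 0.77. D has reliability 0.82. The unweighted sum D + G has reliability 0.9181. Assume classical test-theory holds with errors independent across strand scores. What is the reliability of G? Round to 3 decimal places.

0.890

Var(D+G) = 2 + 2·0.77 = 3.540.
True-score variance = ρ_D + ρ_G + 2·0.77, so 0.9181 = (0.82 + ρ_G + 1.54) / 3.540.
ρ_G = 0.9181·3.540 − 0.82 − 1.54 = 0.890.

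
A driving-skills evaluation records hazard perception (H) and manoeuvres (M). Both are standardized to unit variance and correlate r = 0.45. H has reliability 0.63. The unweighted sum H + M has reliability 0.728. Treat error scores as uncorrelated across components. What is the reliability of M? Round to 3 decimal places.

Var(H+M) = 2 + 2·0.45 = 2.900.
True-score variance = ρ_H + ρ_M + 2·0.45, so 0.728 = (0.63 + ρ_M + 0.90) / 2.900.
ρ_M = 0.728·2.900 − 0.63 − 0.90 = 0.581.

0.581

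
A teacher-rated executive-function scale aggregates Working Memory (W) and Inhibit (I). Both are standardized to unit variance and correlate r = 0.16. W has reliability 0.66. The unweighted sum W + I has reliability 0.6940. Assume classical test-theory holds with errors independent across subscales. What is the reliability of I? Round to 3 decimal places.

0.630

Var(W+I) = 2 + 2·0.16 = 2.320.
True-score variance = ρ_W + ρ_I + 2·0.16, so 0.6940 = (0.66 + ρ_I + 0.32) / 2.320.
ρ_I = 0.6940·2.320 − 0.66 − 0.32 = 0.630.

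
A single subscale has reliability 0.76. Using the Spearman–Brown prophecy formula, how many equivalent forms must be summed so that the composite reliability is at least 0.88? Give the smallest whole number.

k ≥ ρ*(1−ρ₁)/(ρ₁(1−ρ*)) = 0.88·0.24 / (0.76·0.12) = 2.316.
Smallest integer k = 3.

3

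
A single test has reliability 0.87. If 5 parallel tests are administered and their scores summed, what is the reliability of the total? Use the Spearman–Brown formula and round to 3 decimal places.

ρ_k = kρ / (1 + (k−1)ρ) = 5·0.87 / (1 + 4·0.87) = 4.350 / 4.480 = 0.971.

0.971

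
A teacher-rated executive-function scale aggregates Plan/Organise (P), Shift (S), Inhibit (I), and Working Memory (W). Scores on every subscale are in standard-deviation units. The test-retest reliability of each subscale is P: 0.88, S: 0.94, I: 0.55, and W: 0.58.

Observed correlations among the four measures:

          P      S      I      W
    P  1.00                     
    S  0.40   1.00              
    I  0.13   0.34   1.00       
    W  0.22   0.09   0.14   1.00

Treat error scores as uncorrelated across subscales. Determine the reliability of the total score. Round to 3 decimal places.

Var(P+S+I+W) = 4 + 2·[0.40 + 0.13 + 0.22 + 0.34 + 0.09 + 0.14] = 4 + 2.64 = 6.64.
Because errors are independent across components, Cov(Tᵢ,Tⱼ) = Cov(Xᵢ,Xⱼ); the off-diagonal part of the true-score variance is the same as above.
True-score variance = [0.88 + 0.94 + 0.55 + 0.58] + 2.64 = 2.95 + 2.64 = 5.59.
Reliability = 5.59 / 6.64 = 0.842.

0.842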